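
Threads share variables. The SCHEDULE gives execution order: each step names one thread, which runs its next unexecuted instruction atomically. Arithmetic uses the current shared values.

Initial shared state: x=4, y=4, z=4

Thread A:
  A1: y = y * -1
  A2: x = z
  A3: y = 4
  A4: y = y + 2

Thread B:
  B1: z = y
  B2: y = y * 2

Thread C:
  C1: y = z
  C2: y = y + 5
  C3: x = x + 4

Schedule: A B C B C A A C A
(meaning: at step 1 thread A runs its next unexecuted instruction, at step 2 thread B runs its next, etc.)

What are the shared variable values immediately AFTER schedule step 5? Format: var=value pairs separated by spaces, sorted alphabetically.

Step 1: thread A executes A1 (y = y * -1). Shared: x=4 y=-4 z=4. PCs: A@1 B@0 C@0
Step 2: thread B executes B1 (z = y). Shared: x=4 y=-4 z=-4. PCs: A@1 B@1 C@0
Step 3: thread C executes C1 (y = z). Shared: x=4 y=-4 z=-4. PCs: A@1 B@1 C@1
Step 4: thread B executes B2 (y = y * 2). Shared: x=4 y=-8 z=-4. PCs: A@1 B@2 C@1
Step 5: thread C executes C2 (y = y + 5). Shared: x=4 y=-3 z=-4. PCs: A@1 B@2 C@2

Answer: x=4 y=-3 z=-4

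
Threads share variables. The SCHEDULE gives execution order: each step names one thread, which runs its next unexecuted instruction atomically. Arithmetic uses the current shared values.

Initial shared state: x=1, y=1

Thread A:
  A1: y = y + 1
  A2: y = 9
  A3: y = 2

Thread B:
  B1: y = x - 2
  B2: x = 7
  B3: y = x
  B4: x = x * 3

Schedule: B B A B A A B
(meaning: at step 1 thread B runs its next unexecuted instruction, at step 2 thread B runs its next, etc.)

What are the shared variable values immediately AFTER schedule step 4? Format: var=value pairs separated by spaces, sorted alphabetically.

Step 1: thread B executes B1 (y = x - 2). Shared: x=1 y=-1. PCs: A@0 B@1
Step 2: thread B executes B2 (x = 7). Shared: x=7 y=-1. PCs: A@0 B@2
Step 3: thread A executes A1 (y = y + 1). Shared: x=7 y=0. PCs: A@1 B@2
Step 4: thread B executes B3 (y = x). Shared: x=7 y=7. PCs: A@1 B@3

Answer: x=7 y=7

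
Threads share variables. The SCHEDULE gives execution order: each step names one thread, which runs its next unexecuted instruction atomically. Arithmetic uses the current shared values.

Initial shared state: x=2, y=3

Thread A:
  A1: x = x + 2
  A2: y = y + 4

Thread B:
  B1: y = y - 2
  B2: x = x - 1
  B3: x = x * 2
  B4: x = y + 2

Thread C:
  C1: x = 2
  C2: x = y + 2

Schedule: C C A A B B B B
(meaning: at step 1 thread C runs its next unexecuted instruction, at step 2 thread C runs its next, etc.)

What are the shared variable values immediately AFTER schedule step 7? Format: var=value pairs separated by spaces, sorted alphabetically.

Answer: x=12 y=5

Derivation:
Step 1: thread C executes C1 (x = 2). Shared: x=2 y=3. PCs: A@0 B@0 C@1
Step 2: thread C executes C2 (x = y + 2). Shared: x=5 y=3. PCs: A@0 B@0 C@2
Step 3: thread A executes A1 (x = x + 2). Shared: x=7 y=3. PCs: A@1 B@0 C@2
Step 4: thread A executes A2 (y = y + 4). Shared: x=7 y=7. PCs: A@2 B@0 C@2
Step 5: thread B executes B1 (y = y - 2). Shared: x=7 y=5. PCs: A@2 B@1 C@2
Step 6: thread B executes B2 (x = x - 1). Shared: x=6 y=5. PCs: A@2 B@2 C@2
Step 7: thread B executes B3 (x = x * 2). Shared: x=12 y=5. PCs: A@2 B@3 C@2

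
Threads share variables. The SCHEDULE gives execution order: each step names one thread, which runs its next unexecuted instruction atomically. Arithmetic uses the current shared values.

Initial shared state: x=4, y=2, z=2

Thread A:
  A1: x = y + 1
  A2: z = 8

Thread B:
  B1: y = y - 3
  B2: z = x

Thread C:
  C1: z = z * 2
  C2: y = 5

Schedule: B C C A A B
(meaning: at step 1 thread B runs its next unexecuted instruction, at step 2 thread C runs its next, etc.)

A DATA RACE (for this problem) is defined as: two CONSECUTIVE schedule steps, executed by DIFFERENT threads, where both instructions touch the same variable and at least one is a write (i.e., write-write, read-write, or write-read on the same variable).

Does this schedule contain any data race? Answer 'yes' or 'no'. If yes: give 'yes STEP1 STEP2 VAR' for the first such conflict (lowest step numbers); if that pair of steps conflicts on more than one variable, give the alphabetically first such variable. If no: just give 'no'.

Steps 1,2: B(r=y,w=y) vs C(r=z,w=z). No conflict.
Steps 2,3: same thread (C). No race.
Steps 3,4: C(y = 5) vs A(x = y + 1). RACE on y (W-R).
Steps 4,5: same thread (A). No race.
Steps 5,6: A(z = 8) vs B(z = x). RACE on z (W-W).
First conflict at steps 3,4.

Answer: yes 3 4 y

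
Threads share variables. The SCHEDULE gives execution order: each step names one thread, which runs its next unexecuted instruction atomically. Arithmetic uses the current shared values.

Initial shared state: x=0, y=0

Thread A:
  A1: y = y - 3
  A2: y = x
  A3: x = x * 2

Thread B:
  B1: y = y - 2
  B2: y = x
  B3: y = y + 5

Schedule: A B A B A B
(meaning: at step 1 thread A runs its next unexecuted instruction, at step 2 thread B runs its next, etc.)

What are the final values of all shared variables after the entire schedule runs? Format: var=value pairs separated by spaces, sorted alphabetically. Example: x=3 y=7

Answer: x=0 y=5

Derivation:
Step 1: thread A executes A1 (y = y - 3). Shared: x=0 y=-3. PCs: A@1 B@0
Step 2: thread B executes B1 (y = y - 2). Shared: x=0 y=-5. PCs: A@1 B@1
Step 3: thread A executes A2 (y = x). Shared: x=0 y=0. PCs: A@2 B@1
Step 4: thread B executes B2 (y = x). Shared: x=0 y=0. PCs: A@2 B@2
Step 5: thread A executes A3 (x = x * 2). Shared: x=0 y=0. PCs: A@3 B@2
Step 6: thread B executes B3 (y = y + 5). Shared: x=0 y=5. PCs: A@3 B@3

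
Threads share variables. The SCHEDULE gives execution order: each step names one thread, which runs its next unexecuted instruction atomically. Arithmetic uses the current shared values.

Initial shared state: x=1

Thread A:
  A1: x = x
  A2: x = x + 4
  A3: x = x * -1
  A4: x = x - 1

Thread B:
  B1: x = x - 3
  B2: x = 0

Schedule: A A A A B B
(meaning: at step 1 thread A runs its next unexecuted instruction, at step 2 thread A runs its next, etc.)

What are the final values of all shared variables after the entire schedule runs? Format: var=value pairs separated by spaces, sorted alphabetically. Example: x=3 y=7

Answer: x=0

Derivation:
Step 1: thread A executes A1 (x = x). Shared: x=1. PCs: A@1 B@0
Step 2: thread A executes A2 (x = x + 4). Shared: x=5. PCs: A@2 B@0
Step 3: thread A executes A3 (x = x * -1). Shared: x=-5. PCs: A@3 B@0
Step 4: thread A executes A4 (x = x - 1). Shared: x=-6. PCs: A@4 B@0
Step 5: thread B executes B1 (x = x - 3). Shared: x=-9. PCs: A@4 B@1
Step 6: thread B executes B2 (x = 0). Shared: x=0. PCs: A@4 B@2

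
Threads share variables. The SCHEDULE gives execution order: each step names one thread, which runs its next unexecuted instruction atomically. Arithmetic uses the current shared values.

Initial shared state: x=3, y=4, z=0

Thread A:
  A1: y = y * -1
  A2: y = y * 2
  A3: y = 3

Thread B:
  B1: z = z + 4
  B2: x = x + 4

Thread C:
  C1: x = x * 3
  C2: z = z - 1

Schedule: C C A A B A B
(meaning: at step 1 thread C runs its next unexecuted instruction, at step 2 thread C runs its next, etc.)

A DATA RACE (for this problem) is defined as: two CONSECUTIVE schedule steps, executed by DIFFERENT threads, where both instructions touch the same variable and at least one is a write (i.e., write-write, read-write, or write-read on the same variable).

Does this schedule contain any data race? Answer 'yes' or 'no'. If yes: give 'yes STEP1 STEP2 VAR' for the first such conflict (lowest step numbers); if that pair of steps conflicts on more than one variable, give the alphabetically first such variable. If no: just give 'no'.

Steps 1,2: same thread (C). No race.
Steps 2,3: C(r=z,w=z) vs A(r=y,w=y). No conflict.
Steps 3,4: same thread (A). No race.
Steps 4,5: A(r=y,w=y) vs B(r=z,w=z). No conflict.
Steps 5,6: B(r=z,w=z) vs A(r=-,w=y). No conflict.
Steps 6,7: A(r=-,w=y) vs B(r=x,w=x). No conflict.

Answer: no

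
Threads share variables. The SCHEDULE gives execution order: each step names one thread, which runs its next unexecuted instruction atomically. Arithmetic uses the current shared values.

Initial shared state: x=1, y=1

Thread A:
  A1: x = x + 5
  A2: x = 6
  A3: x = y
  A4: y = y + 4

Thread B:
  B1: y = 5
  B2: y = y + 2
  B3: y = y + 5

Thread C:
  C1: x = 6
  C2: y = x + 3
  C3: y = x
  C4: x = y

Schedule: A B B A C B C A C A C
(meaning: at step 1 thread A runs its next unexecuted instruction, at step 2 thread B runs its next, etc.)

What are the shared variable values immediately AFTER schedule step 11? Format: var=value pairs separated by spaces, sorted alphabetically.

Answer: x=13 y=13

Derivation:
Step 1: thread A executes A1 (x = x + 5). Shared: x=6 y=1. PCs: A@1 B@0 C@0
Step 2: thread B executes B1 (y = 5). Shared: x=6 y=5. PCs: A@1 B@1 C@0
Step 3: thread B executes B2 (y = y + 2). Shared: x=6 y=7. PCs: A@1 B@2 C@0
Step 4: thread A executes A2 (x = 6). Shared: x=6 y=7. PCs: A@2 B@2 C@0
Step 5: thread C executes C1 (x = 6). Shared: x=6 y=7. PCs: A@2 B@2 C@1
Step 6: thread B executes B3 (y = y + 5). Shared: x=6 y=12. PCs: A@2 B@3 C@1
Step 7: thread C executes C2 (y = x + 3). Shared: x=6 y=9. PCs: A@2 B@3 C@2
Step 8: thread A executes A3 (x = y). Shared: x=9 y=9. PCs: A@3 B@3 C@2
Step 9: thread C executes C3 (y = x). Shared: x=9 y=9. PCs: A@3 B@3 C@3
Step 10: thread A executes A4 (y = y + 4). Shared: x=9 y=13. PCs: A@4 B@3 C@3
Step 11: thread C executes C4 (x = y). Shared: x=13 y=13. PCs: A@4 B@3 C@4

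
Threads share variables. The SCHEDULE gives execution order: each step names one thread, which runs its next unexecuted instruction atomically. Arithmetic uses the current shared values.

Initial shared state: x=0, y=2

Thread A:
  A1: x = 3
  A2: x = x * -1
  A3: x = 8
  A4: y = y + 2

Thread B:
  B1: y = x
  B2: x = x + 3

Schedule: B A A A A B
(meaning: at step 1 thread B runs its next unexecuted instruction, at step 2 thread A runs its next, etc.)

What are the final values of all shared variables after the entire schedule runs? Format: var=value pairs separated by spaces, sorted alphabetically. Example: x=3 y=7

Step 1: thread B executes B1 (y = x). Shared: x=0 y=0. PCs: A@0 B@1
Step 2: thread A executes A1 (x = 3). Shared: x=3 y=0. PCs: A@1 B@1
Step 3: thread A executes A2 (x = x * -1). Shared: x=-3 y=0. PCs: A@2 B@1
Step 4: thread A executes A3 (x = 8). Shared: x=8 y=0. PCs: A@3 B@1
Step 5: thread A executes A4 (y = y + 2). Shared: x=8 y=2. PCs: A@4 B@1
Step 6: thread B executes B2 (x = x + 3). Shared: x=11 y=2. PCs: A@4 B@2

Answer: x=11 y=2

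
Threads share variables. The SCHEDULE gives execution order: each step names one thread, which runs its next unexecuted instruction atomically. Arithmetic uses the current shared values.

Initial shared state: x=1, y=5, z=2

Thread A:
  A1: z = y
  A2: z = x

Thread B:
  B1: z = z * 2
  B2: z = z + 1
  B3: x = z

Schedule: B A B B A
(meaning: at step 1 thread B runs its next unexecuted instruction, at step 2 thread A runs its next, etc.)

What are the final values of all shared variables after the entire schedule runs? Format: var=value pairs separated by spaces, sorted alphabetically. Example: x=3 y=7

Answer: x=6 y=5 z=6

Derivation:
Step 1: thread B executes B1 (z = z * 2). Shared: x=1 y=5 z=4. PCs: A@0 B@1
Step 2: thread A executes A1 (z = y). Shared: x=1 y=5 z=5. PCs: A@1 B@1
Step 3: thread B executes B2 (z = z + 1). Shared: x=1 y=5 z=6. PCs: A@1 B@2
Step 4: thread B executes B3 (x = z). Shared: x=6 y=5 z=6. PCs: A@1 B@3
Step 5: thread A executes A2 (z = x). Shared: x=6 y=5 z=6. PCs: A@2 B@3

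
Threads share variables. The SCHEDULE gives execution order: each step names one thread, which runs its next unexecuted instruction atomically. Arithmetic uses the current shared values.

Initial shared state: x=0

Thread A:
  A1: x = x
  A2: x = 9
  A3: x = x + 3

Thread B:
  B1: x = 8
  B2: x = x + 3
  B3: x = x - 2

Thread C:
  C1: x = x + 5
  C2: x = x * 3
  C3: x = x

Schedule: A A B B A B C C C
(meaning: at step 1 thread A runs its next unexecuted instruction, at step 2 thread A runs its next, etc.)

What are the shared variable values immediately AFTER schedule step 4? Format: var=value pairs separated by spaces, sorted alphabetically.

Step 1: thread A executes A1 (x = x). Shared: x=0. PCs: A@1 B@0 C@0
Step 2: thread A executes A2 (x = 9). Shared: x=9. PCs: A@2 B@0 C@0
Step 3: thread B executes B1 (x = 8). Shared: x=8. PCs: A@2 B@1 C@0
Step 4: thread B executes B2 (x = x + 3). Shared: x=11. PCs: A@2 B@2 C@0

Answer: x=11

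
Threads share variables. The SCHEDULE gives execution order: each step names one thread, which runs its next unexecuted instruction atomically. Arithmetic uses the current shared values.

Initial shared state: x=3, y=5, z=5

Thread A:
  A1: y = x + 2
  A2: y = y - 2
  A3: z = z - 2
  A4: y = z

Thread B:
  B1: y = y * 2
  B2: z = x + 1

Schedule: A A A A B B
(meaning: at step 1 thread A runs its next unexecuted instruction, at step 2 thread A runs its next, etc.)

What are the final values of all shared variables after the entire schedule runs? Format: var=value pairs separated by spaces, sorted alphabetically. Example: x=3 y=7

Answer: x=3 y=6 z=4

Derivation:
Step 1: thread A executes A1 (y = x + 2). Shared: x=3 y=5 z=5. PCs: A@1 B@0
Step 2: thread A executes A2 (y = y - 2). Shared: x=3 y=3 z=5. PCs: A@2 B@0
Step 3: thread A executes A3 (z = z - 2). Shared: x=3 y=3 z=3. PCs: A@3 B@0
Step 4: thread A executes A4 (y = z). Shared: x=3 y=3 z=3. PCs: A@4 B@0
Step 5: thread B executes B1 (y = y * 2). Shared: x=3 y=6 z=3. PCs: A@4 B@1
Step 6: thread B executes B2 (z = x + 1). Shared: x=3 y=6 z=4. PCs: A@4 B@2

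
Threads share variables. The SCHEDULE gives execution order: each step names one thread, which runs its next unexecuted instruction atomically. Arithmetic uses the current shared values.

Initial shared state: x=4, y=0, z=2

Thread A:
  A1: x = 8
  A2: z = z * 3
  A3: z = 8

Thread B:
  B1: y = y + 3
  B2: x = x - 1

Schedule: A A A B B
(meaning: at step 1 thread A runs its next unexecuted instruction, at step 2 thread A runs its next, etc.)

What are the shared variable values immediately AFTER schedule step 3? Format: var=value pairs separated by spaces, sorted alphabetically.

Answer: x=8 y=0 z=8

Derivation:
Step 1: thread A executes A1 (x = 8). Shared: x=8 y=0 z=2. PCs: A@1 B@0
Step 2: thread A executes A2 (z = z * 3). Shared: x=8 y=0 z=6. PCs: A@2 B@0
Step 3: thread A executes A3 (z = 8). Shared: x=8 y=0 z=8. PCs: A@3 B@0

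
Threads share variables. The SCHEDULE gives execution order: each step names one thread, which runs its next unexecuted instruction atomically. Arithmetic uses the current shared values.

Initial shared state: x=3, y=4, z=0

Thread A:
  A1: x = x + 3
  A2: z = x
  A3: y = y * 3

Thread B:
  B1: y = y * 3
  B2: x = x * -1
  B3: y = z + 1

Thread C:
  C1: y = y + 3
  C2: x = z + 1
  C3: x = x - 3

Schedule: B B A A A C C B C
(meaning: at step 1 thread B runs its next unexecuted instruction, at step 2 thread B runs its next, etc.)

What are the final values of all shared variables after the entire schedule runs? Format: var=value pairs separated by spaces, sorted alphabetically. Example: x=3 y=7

Step 1: thread B executes B1 (y = y * 3). Shared: x=3 y=12 z=0. PCs: A@0 B@1 C@0
Step 2: thread B executes B2 (x = x * -1). Shared: x=-3 y=12 z=0. PCs: A@0 B@2 C@0
Step 3: thread A executes A1 (x = x + 3). Shared: x=0 y=12 z=0. PCs: A@1 B@2 C@0
Step 4: thread A executes A2 (z = x). Shared: x=0 y=12 z=0. PCs: A@2 B@2 C@0
Step 5: thread A executes A3 (y = y * 3). Shared: x=0 y=36 z=0. PCs: A@3 B@2 C@0
Step 6: thread C executes C1 (y = y + 3). Shared: x=0 y=39 z=0. PCs: A@3 B@2 C@1
Step 7: thread C executes C2 (x = z + 1). Shared: x=1 y=39 z=0. PCs: A@3 B@2 C@2
Step 8: thread B executes B3 (y = z + 1). Shared: x=1 y=1 z=0. PCs: A@3 B@3 C@2
Step 9: thread C executes C3 (x = x - 3). Shared: x=-2 y=1 z=0. PCs: A@3 B@3 C@3

Answer: x=-2 y=1 z=0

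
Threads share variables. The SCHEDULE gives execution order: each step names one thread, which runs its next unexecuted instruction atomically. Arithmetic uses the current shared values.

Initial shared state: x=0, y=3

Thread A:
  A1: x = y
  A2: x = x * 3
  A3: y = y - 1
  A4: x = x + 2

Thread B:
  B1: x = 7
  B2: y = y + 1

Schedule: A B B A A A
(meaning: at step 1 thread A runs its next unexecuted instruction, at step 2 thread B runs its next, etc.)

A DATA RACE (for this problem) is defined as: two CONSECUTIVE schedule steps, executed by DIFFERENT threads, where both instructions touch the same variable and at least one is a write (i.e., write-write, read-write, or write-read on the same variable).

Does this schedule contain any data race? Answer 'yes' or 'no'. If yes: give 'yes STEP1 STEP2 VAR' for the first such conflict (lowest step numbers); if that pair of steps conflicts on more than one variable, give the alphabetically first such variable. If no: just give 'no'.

Steps 1,2: A(x = y) vs B(x = 7). RACE on x (W-W).
Steps 2,3: same thread (B). No race.
Steps 3,4: B(r=y,w=y) vs A(r=x,w=x). No conflict.
Steps 4,5: same thread (A). No race.
Steps 5,6: same thread (A). No race.
First conflict at steps 1,2.

Answer: yes 1 2 x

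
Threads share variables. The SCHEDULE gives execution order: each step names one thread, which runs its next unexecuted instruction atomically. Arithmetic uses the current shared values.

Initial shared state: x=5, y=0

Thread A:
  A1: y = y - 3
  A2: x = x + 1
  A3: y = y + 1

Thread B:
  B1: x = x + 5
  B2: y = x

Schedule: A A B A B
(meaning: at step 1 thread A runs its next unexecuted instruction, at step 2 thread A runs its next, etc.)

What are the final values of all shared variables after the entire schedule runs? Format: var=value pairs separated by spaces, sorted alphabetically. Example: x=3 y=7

Step 1: thread A executes A1 (y = y - 3). Shared: x=5 y=-3. PCs: A@1 B@0
Step 2: thread A executes A2 (x = x + 1). Shared: x=6 y=-3. PCs: A@2 B@0
Step 3: thread B executes B1 (x = x + 5). Shared: x=11 y=-3. PCs: A@2 B@1
Step 4: thread A executes A3 (y = y + 1). Shared: x=11 y=-2. PCs: A@3 B@1
Step 5: thread B executes B2 (y = x). Shared: x=11 y=11. PCs: A@3 B@2

Answer: x=11 y=11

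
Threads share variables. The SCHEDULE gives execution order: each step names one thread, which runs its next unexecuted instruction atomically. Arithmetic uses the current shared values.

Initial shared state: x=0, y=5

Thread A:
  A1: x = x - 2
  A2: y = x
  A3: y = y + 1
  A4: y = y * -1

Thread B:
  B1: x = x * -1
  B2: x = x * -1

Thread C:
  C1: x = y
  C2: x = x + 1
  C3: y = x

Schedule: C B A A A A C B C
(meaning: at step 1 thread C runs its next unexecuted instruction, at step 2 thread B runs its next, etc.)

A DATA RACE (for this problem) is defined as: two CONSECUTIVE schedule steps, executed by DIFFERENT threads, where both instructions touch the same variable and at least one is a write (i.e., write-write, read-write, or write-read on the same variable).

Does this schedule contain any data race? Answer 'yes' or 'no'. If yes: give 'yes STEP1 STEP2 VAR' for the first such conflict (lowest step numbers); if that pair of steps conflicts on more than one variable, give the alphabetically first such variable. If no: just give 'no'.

Steps 1,2: C(x = y) vs B(x = x * -1). RACE on x (W-W).
Steps 2,3: B(x = x * -1) vs A(x = x - 2). RACE on x (W-W).
Steps 3,4: same thread (A). No race.
Steps 4,5: same thread (A). No race.
Steps 5,6: same thread (A). No race.
Steps 6,7: A(r=y,w=y) vs C(r=x,w=x). No conflict.
Steps 7,8: C(x = x + 1) vs B(x = x * -1). RACE on x (W-W).
Steps 8,9: B(x = x * -1) vs C(y = x). RACE on x (W-R).
First conflict at steps 1,2.

Answer: yes 1 2 x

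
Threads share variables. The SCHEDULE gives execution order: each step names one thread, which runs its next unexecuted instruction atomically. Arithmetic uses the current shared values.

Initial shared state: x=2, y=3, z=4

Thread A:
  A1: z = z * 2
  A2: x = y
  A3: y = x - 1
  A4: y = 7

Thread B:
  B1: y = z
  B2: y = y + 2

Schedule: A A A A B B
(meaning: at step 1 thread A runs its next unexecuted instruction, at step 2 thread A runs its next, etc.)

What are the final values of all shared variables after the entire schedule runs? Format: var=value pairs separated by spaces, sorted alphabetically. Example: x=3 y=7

Step 1: thread A executes A1 (z = z * 2). Shared: x=2 y=3 z=8. PCs: A@1 B@0
Step 2: thread A executes A2 (x = y). Shared: x=3 y=3 z=8. PCs: A@2 B@0
Step 3: thread A executes A3 (y = x - 1). Shared: x=3 y=2 z=8. PCs: A@3 B@0
Step 4: thread A executes A4 (y = 7). Shared: x=3 y=7 z=8. PCs: A@4 B@0
Step 5: thread B executes B1 (y = z). Shared: x=3 y=8 z=8. PCs: A@4 B@1
Step 6: thread B executes B2 (y = y + 2). Shared: x=3 y=10 z=8. PCs: A@4 B@2

Answer: x=3 y=10 z=8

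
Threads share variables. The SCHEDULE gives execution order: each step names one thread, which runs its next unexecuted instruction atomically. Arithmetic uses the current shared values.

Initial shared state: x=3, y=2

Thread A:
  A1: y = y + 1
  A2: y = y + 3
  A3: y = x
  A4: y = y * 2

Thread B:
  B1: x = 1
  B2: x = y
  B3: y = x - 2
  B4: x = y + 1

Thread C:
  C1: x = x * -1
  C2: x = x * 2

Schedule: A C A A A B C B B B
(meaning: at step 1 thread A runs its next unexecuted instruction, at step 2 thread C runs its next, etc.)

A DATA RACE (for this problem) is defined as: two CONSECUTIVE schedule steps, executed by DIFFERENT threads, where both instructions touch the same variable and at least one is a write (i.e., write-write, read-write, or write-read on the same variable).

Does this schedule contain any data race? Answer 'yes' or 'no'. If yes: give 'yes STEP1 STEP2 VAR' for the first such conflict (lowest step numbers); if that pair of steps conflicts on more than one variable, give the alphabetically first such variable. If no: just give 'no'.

Answer: yes 6 7 x

Derivation:
Steps 1,2: A(r=y,w=y) vs C(r=x,w=x). No conflict.
Steps 2,3: C(r=x,w=x) vs A(r=y,w=y). No conflict.
Steps 3,4: same thread (A). No race.
Steps 4,5: same thread (A). No race.
Steps 5,6: A(r=y,w=y) vs B(r=-,w=x). No conflict.
Steps 6,7: B(x = 1) vs C(x = x * 2). RACE on x (W-W).
Steps 7,8: C(x = x * 2) vs B(x = y). RACE on x (W-W).
Steps 8,9: same thread (B). No race.
Steps 9,10: same thread (B). No race.
First conflict at steps 6,7.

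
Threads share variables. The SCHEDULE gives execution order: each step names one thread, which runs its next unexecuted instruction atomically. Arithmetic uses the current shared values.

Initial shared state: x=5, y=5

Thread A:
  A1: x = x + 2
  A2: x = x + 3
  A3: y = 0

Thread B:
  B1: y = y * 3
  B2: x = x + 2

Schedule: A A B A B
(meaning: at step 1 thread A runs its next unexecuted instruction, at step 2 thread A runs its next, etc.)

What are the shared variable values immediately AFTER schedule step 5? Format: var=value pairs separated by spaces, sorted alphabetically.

Answer: x=12 y=0

Derivation:
Step 1: thread A executes A1 (x = x + 2). Shared: x=7 y=5. PCs: A@1 B@0
Step 2: thread A executes A2 (x = x + 3). Shared: x=10 y=5. PCs: A@2 B@0
Step 3: thread B executes B1 (y = y * 3). Shared: x=10 y=15. PCs: A@2 B@1
Step 4: thread A executes A3 (y = 0). Shared: x=10 y=0. PCs: A@3 B@1
Step 5: thread B executes B2 (x = x + 2). Shared: x=12 y=0. PCs: A@3 B@2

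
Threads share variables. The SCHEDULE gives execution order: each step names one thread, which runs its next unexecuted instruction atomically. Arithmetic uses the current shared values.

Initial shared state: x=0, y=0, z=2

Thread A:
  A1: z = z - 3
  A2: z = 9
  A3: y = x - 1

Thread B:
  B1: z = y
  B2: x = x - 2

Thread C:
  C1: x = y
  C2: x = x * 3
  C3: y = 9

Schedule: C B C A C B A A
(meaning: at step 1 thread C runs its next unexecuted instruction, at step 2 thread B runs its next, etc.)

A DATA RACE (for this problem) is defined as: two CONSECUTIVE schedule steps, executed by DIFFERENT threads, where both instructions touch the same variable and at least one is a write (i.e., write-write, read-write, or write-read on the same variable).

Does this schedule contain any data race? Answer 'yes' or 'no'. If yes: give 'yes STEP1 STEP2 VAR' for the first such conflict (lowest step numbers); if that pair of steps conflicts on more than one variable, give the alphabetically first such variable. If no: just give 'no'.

Steps 1,2: C(r=y,w=x) vs B(r=y,w=z). No conflict.
Steps 2,3: B(r=y,w=z) vs C(r=x,w=x). No conflict.
Steps 3,4: C(r=x,w=x) vs A(r=z,w=z). No conflict.
Steps 4,5: A(r=z,w=z) vs C(r=-,w=y). No conflict.
Steps 5,6: C(r=-,w=y) vs B(r=x,w=x). No conflict.
Steps 6,7: B(r=x,w=x) vs A(r=-,w=z). No conflict.
Steps 7,8: same thread (A). No race.

Answer: no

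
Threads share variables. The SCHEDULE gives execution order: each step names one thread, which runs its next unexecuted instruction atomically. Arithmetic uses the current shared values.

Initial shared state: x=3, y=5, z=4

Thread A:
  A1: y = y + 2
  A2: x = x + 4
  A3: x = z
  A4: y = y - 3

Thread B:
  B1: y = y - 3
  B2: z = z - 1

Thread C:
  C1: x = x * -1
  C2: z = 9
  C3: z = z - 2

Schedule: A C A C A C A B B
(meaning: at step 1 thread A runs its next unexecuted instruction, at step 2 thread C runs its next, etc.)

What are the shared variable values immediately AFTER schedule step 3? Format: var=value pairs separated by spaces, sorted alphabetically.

Answer: x=1 y=7 z=4

Derivation:
Step 1: thread A executes A1 (y = y + 2). Shared: x=3 y=7 z=4. PCs: A@1 B@0 C@0
Step 2: thread C executes C1 (x = x * -1). Shared: x=-3 y=7 z=4. PCs: A@1 B@0 C@1
Step 3: thread A executes A2 (x = x + 4). Shared: x=1 y=7 z=4. PCs: A@2 B@0 C@1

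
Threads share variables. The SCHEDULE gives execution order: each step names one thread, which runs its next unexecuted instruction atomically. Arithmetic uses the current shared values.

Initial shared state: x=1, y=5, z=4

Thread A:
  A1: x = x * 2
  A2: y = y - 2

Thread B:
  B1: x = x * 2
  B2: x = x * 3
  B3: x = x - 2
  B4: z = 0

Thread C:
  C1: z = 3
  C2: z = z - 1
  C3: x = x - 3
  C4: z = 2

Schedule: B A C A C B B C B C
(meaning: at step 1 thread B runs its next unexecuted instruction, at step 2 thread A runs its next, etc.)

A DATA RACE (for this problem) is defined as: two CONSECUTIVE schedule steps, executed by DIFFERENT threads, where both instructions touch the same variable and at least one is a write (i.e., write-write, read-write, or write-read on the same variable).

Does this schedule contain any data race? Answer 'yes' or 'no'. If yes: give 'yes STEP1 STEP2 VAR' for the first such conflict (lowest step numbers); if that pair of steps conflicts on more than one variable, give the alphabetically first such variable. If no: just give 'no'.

Answer: yes 1 2 x

Derivation:
Steps 1,2: B(x = x * 2) vs A(x = x * 2). RACE on x (W-W).
Steps 2,3: A(r=x,w=x) vs C(r=-,w=z). No conflict.
Steps 3,4: C(r=-,w=z) vs A(r=y,w=y). No conflict.
Steps 4,5: A(r=y,w=y) vs C(r=z,w=z). No conflict.
Steps 5,6: C(r=z,w=z) vs B(r=x,w=x). No conflict.
Steps 6,7: same thread (B). No race.
Steps 7,8: B(x = x - 2) vs C(x = x - 3). RACE on x (W-W).
Steps 8,9: C(r=x,w=x) vs B(r=-,w=z). No conflict.
Steps 9,10: B(z = 0) vs C(z = 2). RACE on z (W-W).
First conflict at steps 1,2.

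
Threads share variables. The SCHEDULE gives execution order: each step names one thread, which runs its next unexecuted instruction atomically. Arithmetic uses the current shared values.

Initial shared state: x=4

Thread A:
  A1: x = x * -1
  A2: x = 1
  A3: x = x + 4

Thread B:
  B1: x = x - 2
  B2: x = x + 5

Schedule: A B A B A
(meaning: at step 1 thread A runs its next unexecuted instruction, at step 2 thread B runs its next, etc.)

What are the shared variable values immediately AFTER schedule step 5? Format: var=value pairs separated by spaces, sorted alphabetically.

Step 1: thread A executes A1 (x = x * -1). Shared: x=-4. PCs: A@1 B@0
Step 2: thread B executes B1 (x = x - 2). Shared: x=-6. PCs: A@1 B@1
Step 3: thread A executes A2 (x = 1). Shared: x=1. PCs: A@2 B@1
Step 4: thread B executes B2 (x = x + 5). Shared: x=6. PCs: A@2 B@2
Step 5: thread A executes A3 (x = x + 4). Shared: x=10. PCs: A@3 B@2

Answer: x=10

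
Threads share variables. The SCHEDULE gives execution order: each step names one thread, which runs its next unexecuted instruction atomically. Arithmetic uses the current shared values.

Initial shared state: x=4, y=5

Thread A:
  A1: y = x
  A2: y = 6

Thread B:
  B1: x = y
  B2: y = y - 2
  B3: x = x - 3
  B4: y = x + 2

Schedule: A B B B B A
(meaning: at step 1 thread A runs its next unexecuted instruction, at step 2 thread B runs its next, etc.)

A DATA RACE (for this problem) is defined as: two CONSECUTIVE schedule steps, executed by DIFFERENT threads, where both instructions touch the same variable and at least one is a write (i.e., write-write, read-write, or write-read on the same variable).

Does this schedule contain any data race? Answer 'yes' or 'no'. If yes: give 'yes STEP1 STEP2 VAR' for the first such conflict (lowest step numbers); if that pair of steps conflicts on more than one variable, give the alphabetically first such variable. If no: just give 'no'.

Steps 1,2: A(y = x) vs B(x = y). RACE on x (R-W), y (W-R). Multiple vars; alphabetically first is x.
Steps 2,3: same thread (B). No race.
Steps 3,4: same thread (B). No race.
Steps 4,5: same thread (B). No race.
Steps 5,6: B(y = x + 2) vs A(y = 6). RACE on y (W-W).
First conflict at steps 1,2.

Answer: yes 1 2 x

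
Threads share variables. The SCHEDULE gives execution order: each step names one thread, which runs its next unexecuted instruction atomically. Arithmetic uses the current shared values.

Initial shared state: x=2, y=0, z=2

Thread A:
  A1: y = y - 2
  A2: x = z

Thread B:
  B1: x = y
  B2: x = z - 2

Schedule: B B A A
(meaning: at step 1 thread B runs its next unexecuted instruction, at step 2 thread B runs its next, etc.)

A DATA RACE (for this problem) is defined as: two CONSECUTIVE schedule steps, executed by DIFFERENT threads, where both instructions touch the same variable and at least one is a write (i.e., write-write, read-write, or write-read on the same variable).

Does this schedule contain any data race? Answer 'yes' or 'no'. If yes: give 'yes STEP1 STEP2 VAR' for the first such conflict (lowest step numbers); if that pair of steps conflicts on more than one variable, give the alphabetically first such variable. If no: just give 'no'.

Steps 1,2: same thread (B). No race.
Steps 2,3: B(r=z,w=x) vs A(r=y,w=y). No conflict.
Steps 3,4: same thread (A). No race.

Answer: no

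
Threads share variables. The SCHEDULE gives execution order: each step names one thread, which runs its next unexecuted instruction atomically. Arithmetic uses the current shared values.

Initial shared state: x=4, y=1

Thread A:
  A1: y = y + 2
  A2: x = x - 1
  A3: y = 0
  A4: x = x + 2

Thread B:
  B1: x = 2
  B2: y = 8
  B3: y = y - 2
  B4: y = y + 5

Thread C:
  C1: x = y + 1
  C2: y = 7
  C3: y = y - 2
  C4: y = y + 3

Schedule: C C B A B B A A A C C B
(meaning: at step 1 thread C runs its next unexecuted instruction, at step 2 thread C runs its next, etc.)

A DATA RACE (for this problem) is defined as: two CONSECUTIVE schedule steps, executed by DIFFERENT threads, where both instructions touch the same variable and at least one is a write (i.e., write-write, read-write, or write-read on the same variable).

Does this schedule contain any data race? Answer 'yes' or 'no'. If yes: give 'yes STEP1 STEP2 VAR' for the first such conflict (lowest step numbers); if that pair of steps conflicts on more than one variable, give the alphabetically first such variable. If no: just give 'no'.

Answer: yes 4 5 y

Derivation:
Steps 1,2: same thread (C). No race.
Steps 2,3: C(r=-,w=y) vs B(r=-,w=x). No conflict.
Steps 3,4: B(r=-,w=x) vs A(r=y,w=y). No conflict.
Steps 4,5: A(y = y + 2) vs B(y = 8). RACE on y (W-W).
Steps 5,6: same thread (B). No race.
Steps 6,7: B(r=y,w=y) vs A(r=x,w=x). No conflict.
Steps 7,8: same thread (A). No race.
Steps 8,9: same thread (A). No race.
Steps 9,10: A(r=x,w=x) vs C(r=y,w=y). No conflict.
Steps 10,11: same thread (C). No race.
Steps 11,12: C(y = y + 3) vs B(y = y + 5). RACE on y (W-W).
First conflict at steps 4,5.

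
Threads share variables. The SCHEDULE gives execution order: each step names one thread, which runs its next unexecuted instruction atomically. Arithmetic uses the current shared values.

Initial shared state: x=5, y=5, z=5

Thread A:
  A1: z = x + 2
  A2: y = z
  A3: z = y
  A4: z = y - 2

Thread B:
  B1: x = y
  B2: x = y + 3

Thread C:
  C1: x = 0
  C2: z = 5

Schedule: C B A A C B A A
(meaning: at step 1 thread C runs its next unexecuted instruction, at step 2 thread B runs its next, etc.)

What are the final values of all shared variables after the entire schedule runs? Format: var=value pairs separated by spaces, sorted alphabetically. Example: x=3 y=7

Answer: x=10 y=7 z=5

Derivation:
Step 1: thread C executes C1 (x = 0). Shared: x=0 y=5 z=5. PCs: A@0 B@0 C@1
Step 2: thread B executes B1 (x = y). Shared: x=5 y=5 z=5. PCs: A@0 B@1 C@1
Step 3: thread A executes A1 (z = x + 2). Shared: x=5 y=5 z=7. PCs: A@1 B@1 C@1
Step 4: thread A executes A2 (y = z). Shared: x=5 y=7 z=7. PCs: A@2 B@1 C@1
Step 5: thread C executes C2 (z = 5). Shared: x=5 y=7 z=5. PCs: A@2 B@1 C@2
Step 6: thread B executes B2 (x = y + 3). Shared: x=10 y=7 z=5. PCs: A@2 B@2 C@2
Step 7: thread A executes A3 (z = y). Shared: x=10 y=7 z=7. PCs: A@3 B@2 C@2
Step 8: thread A executes A4 (z = y - 2). Shared: x=10 y=7 z=5. PCs: A@4 B@2 C@2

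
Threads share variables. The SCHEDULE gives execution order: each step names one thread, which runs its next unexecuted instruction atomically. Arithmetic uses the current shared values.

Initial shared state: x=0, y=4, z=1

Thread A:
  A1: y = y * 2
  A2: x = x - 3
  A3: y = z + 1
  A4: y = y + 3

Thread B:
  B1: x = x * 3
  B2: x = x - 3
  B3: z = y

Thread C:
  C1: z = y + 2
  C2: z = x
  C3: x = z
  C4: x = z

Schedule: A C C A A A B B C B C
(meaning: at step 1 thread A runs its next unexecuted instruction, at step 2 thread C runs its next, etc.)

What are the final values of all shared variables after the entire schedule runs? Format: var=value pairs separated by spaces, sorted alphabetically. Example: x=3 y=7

Step 1: thread A executes A1 (y = y * 2). Shared: x=0 y=8 z=1. PCs: A@1 B@0 C@0
Step 2: thread C executes C1 (z = y + 2). Shared: x=0 y=8 z=10. PCs: A@1 B@0 C@1
Step 3: thread C executes C2 (z = x). Shared: x=0 y=8 z=0. PCs: A@1 B@0 C@2
Step 4: thread A executes A2 (x = x - 3). Shared: x=-3 y=8 z=0. PCs: A@2 B@0 C@2
Step 5: thread A executes A3 (y = z + 1). Shared: x=-3 y=1 z=0. PCs: A@3 B@0 C@2
Step 6: thread A executes A4 (y = y + 3). Shared: x=-3 y=4 z=0. PCs: A@4 B@0 C@2
Step 7: thread B executes B1 (x = x * 3). Shared: x=-9 y=4 z=0. PCs: A@4 B@1 C@2
Step 8: thread B executes B2 (x = x - 3). Shared: x=-12 y=4 z=0. PCs: A@4 B@2 C@2
Step 9: thread C executes C3 (x = z). Shared: x=0 y=4 z=0. PCs: A@4 B@2 C@3
Step 10: thread B executes B3 (z = y). Shared: x=0 y=4 z=4. PCs: A@4 B@3 C@3
Step 11: thread C executes C4 (x = z). Shared: x=4 y=4 z=4. PCs: A@4 B@3 C@4

Answer: x=4 y=4 z=4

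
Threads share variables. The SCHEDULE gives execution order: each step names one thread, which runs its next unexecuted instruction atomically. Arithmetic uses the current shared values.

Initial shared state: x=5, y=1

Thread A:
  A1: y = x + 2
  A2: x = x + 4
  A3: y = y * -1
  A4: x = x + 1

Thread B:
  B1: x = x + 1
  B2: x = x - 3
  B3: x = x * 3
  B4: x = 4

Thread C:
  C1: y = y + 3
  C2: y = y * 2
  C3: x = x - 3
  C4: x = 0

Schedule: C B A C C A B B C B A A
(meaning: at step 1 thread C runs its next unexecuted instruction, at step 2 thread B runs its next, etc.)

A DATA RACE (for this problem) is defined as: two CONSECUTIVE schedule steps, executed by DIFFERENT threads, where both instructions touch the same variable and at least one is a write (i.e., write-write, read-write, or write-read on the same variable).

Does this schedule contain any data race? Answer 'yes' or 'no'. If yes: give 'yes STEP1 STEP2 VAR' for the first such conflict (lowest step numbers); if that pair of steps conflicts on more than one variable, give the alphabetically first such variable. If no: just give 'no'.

Steps 1,2: C(r=y,w=y) vs B(r=x,w=x). No conflict.
Steps 2,3: B(x = x + 1) vs A(y = x + 2). RACE on x (W-R).
Steps 3,4: A(y = x + 2) vs C(y = y * 2). RACE on y (W-W).
Steps 4,5: same thread (C). No race.
Steps 5,6: C(x = x - 3) vs A(x = x + 4). RACE on x (W-W).
Steps 6,7: A(x = x + 4) vs B(x = x - 3). RACE on x (W-W).
Steps 7,8: same thread (B). No race.
Steps 8,9: B(x = x * 3) vs C(x = 0). RACE on x (W-W).
Steps 9,10: C(x = 0) vs B(x = 4). RACE on x (W-W).
Steps 10,11: B(r=-,w=x) vs A(r=y,w=y). No conflict.
Steps 11,12: same thread (A). No race.
First conflict at steps 2,3.

Answer: yes 2 3 x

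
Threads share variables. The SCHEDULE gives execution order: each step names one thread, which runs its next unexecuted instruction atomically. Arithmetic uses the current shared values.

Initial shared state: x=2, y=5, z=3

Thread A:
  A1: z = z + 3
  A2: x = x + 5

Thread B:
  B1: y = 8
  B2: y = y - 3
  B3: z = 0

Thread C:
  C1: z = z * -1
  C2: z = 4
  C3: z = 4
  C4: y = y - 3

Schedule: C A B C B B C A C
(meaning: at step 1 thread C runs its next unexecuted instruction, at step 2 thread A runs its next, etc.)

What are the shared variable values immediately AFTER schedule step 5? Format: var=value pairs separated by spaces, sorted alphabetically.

Step 1: thread C executes C1 (z = z * -1). Shared: x=2 y=5 z=-3. PCs: A@0 B@0 C@1
Step 2: thread A executes A1 (z = z + 3). Shared: x=2 y=5 z=0. PCs: A@1 B@0 C@1
Step 3: thread B executes B1 (y = 8). Shared: x=2 y=8 z=0. PCs: A@1 B@1 C@1
Step 4: thread C executes C2 (z = 4). Shared: x=2 y=8 z=4. PCs: A@1 B@1 C@2
Step 5: thread B executes B2 (y = y - 3). Shared: x=2 y=5 z=4. PCs: A@1 B@2 C@2

Answer: x=2 y=5 z=4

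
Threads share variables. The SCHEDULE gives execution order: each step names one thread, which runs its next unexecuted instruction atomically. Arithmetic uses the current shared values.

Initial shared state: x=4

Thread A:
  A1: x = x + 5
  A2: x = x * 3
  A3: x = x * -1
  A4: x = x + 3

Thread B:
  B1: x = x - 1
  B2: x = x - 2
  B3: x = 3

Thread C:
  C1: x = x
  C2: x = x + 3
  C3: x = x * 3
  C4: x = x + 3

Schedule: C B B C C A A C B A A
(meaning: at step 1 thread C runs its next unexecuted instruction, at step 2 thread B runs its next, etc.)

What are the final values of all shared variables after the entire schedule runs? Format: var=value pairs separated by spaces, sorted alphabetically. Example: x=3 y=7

Step 1: thread C executes C1 (x = x). Shared: x=4. PCs: A@0 B@0 C@1
Step 2: thread B executes B1 (x = x - 1). Shared: x=3. PCs: A@0 B@1 C@1
Step 3: thread B executes B2 (x = x - 2). Shared: x=1. PCs: A@0 B@2 C@1
Step 4: thread C executes C2 (x = x + 3). Shared: x=4. PCs: A@0 B@2 C@2
Step 5: thread C executes C3 (x = x * 3). Shared: x=12. PCs: A@0 B@2 C@3
Step 6: thread A executes A1 (x = x + 5). Shared: x=17. PCs: A@1 B@2 C@3
Step 7: thread A executes A2 (x = x * 3). Shared: x=51. PCs: A@2 B@2 C@3
Step 8: thread C executes C4 (x = x + 3). Shared: x=54. PCs: A@2 B@2 C@4
Step 9: thread B executes B3 (x = 3). Shared: x=3. PCs: A@2 B@3 C@4
Step 10: thread A executes A3 (x = x * -1). Shared: x=-3. PCs: A@3 B@3 C@4
Step 11: thread A executes A4 (x = x + 3). Shared: x=0. PCs: A@4 B@3 C@4

Answer: x=0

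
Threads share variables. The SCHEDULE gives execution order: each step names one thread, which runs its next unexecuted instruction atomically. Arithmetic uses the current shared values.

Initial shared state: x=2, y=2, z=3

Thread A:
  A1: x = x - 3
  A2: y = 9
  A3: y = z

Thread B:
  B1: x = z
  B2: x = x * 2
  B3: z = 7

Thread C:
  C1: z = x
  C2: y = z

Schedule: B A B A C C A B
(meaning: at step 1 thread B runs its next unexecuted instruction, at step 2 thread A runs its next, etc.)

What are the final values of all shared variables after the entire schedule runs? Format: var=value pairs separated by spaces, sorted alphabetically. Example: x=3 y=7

Answer: x=0 y=0 z=7

Derivation:
Step 1: thread B executes B1 (x = z). Shared: x=3 y=2 z=3. PCs: A@0 B@1 C@0
Step 2: thread A executes A1 (x = x - 3). Shared: x=0 y=2 z=3. PCs: A@1 B@1 C@0
Step 3: thread B executes B2 (x = x * 2). Shared: x=0 y=2 z=3. PCs: A@1 B@2 C@0
Step 4: thread A executes A2 (y = 9). Shared: x=0 y=9 z=3. PCs: A@2 B@2 C@0
Step 5: thread C executes C1 (z = x). Shared: x=0 y=9 z=0. PCs: A@2 B@2 C@1
Step 6: thread C executes C2 (y = z). Shared: x=0 y=0 z=0. PCs: A@2 B@2 C@2
Step 7: thread A executes A3 (y = z). Shared: x=0 y=0 z=0. PCs: A@3 B@2 C@2
Step 8: thread B executes B3 (z = 7). Shared: x=0 y=0 z=7. PCs: A@3 B@3 C@2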